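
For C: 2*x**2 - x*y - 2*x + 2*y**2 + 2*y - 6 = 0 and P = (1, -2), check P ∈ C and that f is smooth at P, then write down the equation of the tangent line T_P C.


Tangent line at P: 4*x - 7*y - 18 = 0.

Step 1: f(1, -2) = 0, so P lies on C.
Step 2: partial derivatives
  f_x(x, y) = 4*x - y - 2, f_y(x, y) = -x + 4*y + 2.
  f_x(P) = 4, f_y(P) = -7 (gradient nonzero, so P is smooth).
Step 3: tangent line at P: 4·(x − 1) + -7·(y − -2) = 0.
Expanding: 4*x - 7*y - 18 = 0.


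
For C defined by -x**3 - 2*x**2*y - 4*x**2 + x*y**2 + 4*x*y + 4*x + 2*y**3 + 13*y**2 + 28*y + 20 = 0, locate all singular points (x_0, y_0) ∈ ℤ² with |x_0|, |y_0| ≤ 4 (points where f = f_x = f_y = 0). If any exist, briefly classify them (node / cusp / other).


Singular points: {(0, -2)}; classification: cusp.

Compute partial derivatives:
  f_x = -3*x**2 - 4*x*y - 8*x + y**2 + 4*y + 4.
  f_y = -2*x**2 + 2*x*y + 4*x + 6*y**2 + 26*y + 28.
Scan x_0 ∈ {−4, ..., 4}. For each x_0, f_y(x_0, y) is a polynomial in y; find its integer roots y ∈ {−4, ..., 4}, then test f_x and f at those candidates.
  x = -4: f_y(-4, y) = 6*y**2 + 18*y - 20; no integer root y with |y| ≤ 4.
  x = -3: f_y(-3, y) = 6*y**2 + 20*y - 2; no integer root y with |y| ≤ 4.
  x = -2: f_y(-2, y) = 6*y**2 + 22*y + 12; vanishes at y ∈ {-3}. (-2, -3): f_x = -19 ≠ 0.
  x = -1: f_y(-1, y) = 6*y**2 + 24*y + 22; no integer root y with |y| ≤ 4.
  x = 0: f_y(0, y) = 6*y**2 + 26*y + 28; vanishes at y ∈ {-2}. (0, -2): f_x = 0, f = 0 — SINGULAR.
  x = 1: f_y(1, y) = 6*y**2 + 28*y + 30; vanishes at y ∈ {-3}. (1, -3): f_x = 2 ≠ 0.
  x = 2: f_y(2, y) = 6*y**2 + 30*y + 28; no integer root y with |y| ≤ 4.
  x = 3: f_y(3, y) = 6*y**2 + 32*y + 22; no integer root y with |y| ≤ 4.
  x = 4: f_y(4, y) = 6*y**2 + 34*y + 12; no integer root y with |y| ≤ 4.
Only singular point on the grid: (0, -2).
Classify: substitute x = 0 + u, y = -2 + v and expand: f = -u**3 - 2*u**2*v + u*v**2 + 2*v**3 + v**2.
No constant or linear terms (consistent with a singular point). Quadratic part: v**2. Cubic part: -u**3 - 2*u**2*v + u*v**2 + 2*v**3.
The quadratic part v**2 is a perfect square, so there is a single (double) tangent line v = 0, i.e. y = -2. Restricting the cubic part to that line (v = 0) leaves -u**3 ≠ 0, so f is not divisible by v and the branch is v² ≈ u**3 to lowest order — this is a cusp.
Classification: cusp.


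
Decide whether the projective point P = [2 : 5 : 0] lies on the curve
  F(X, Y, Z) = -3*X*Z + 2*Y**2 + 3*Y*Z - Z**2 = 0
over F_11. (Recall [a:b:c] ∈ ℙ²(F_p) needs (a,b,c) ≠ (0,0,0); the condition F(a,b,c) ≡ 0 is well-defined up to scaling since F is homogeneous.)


F(2,5,0) ≡ 6 (mod 11); P is NOT on the curve.

Evaluate F(2, 5, 0) term-by-term (mod 11).
  -3*X*Z ↦ -3·2·1·0 = 0
  2*Y**2 ↦ 2·1·25·1 = 50
  3*Y*Z ↦ 3·1·5·0 = 0
  -Z**2 ↦ -1·1·1·0 = 0
Sum: F(2, 5, 0) = (0) + (50) + (0) + (0) = 50.
Reducing mod 11: 50 ≡ 6 (mod 11).
Since F(a, b, c) ≡ 6 ≠ 0 (mod 11), P does NOT lie on the curve.


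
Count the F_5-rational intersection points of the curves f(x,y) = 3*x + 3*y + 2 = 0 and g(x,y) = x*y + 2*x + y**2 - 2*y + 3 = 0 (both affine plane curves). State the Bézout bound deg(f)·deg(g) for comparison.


Common zeros: {(1, 0)}; count = 1; Bézout bound = 2.

deg(f) = 1, deg(g) = 2, so Bézout bound = 2.
Scan x ∈ F_5. For each x, list the y ∈ F_5 with f(x, y) ≡ 0 and those with g(x, y) ≡ 0 (mod 5); the common zeros in that column are the intersection.
  x = 0: f ≡ 0 at y ∈ {1}; g ≡ 0 at y ∈ ∅; common: ∅.
  x = 1: f ≡ 0 at y ∈ {0}; g ≡ 0 at y ∈ {0, 1}; common: {0}.
  x = 2: f ≡ 0 at y ∈ {4}; g ≡ 0 at y ∈ ∅; common: ∅.
  x = 3: f ≡ 0 at y ∈ {3}; g ≡ 0 at y ∈ {2}; common: ∅.
  x = 4: f ≡ 0 at y ∈ {2}; g ≡ 0 at y ∈ {4}; common: ∅.
Collecting: common zeros = {(1, 0)}, so the count is 1.
Comparison with the Bézout bound: 1 ≤ 2 = deg(f)·deg(g), as expected for curves with no common component (the affine F_5-count falls short of the bound because intersections may lie at infinity, over extension fields, or carry multiplicity).


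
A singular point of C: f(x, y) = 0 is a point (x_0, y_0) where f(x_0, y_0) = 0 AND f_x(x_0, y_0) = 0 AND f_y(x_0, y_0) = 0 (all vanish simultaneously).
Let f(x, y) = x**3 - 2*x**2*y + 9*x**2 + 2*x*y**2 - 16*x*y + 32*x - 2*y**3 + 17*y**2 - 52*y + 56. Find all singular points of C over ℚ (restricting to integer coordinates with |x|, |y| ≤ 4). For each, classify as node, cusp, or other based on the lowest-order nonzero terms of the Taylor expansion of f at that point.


Singular points: {(-2, 2)}; classification: node.

Compute partial derivatives:
  f_x = 3*x**2 - 4*x*y + 18*x + 2*y**2 - 16*y + 32.
  f_y = -2*x**2 + 4*x*y - 16*x - 6*y**2 + 34*y - 52.
Scan x_0 ∈ {−4, ..., 4}. For each x_0, f_y(x_0, y) is a polynomial in y; find its integer roots y ∈ {−4, ..., 4}, then test f_x and f at those candidates.
  x = -4: f_y(-4, y) = -6*y**2 + 18*y - 20; no integer root y with |y| ≤ 4.
  x = -3: f_y(-3, y) = -6*y**2 + 22*y - 22; no integer root y with |y| ≤ 4.
  x = -2: f_y(-2, y) = -6*y**2 + 26*y - 28; vanishes at y ∈ {2}. (-2, 2): f_x = 0, f = 0 — SINGULAR.
  x = -1: f_y(-1, y) = -6*y**2 + 30*y - 38; no integer root y with |y| ≤ 4.
  x = 0: f_y(0, y) = -6*y**2 + 34*y - 52; no integer root y with |y| ≤ 4.
  x = 1: f_y(1, y) = -6*y**2 + 38*y - 70; no integer root y with |y| ≤ 4.
  x = 2: f_y(2, y) = -6*y**2 + 42*y - 92; no integer root y with |y| ≤ 4.
  x = 3: f_y(3, y) = -6*y**2 + 46*y - 118; no integer root y with |y| ≤ 4.
  x = 4: f_y(4, y) = -6*y**2 + 50*y - 148; no integer root y with |y| ≤ 4.
Only singular point on the grid: (-2, 2).
Classify: substitute x = -2 + u, y = 2 + v and expand: f = u**3 - 2*u**2*v - u**2 + 2*u*v**2 - 2*v**3 + v**2.
No constant or linear terms (consistent with a singular point). Quadratic part: -u**2 + v**2. Cubic part: u**3 - 2*u**2*v + 2*u*v**2 - 2*v**3.
The quadratic part v**2 - u**2 = (v − u)(v + u) splits into two distinct linear factors, so there are two distinct tangent lines y − 2 = ±(x − -2) — this is a node (ordinary double point).
Classification: node.


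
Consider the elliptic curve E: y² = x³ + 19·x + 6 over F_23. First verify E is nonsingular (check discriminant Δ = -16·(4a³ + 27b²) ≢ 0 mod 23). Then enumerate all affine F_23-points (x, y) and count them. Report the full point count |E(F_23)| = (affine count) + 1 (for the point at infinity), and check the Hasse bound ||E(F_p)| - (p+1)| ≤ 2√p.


Affine points = {(0, 11), (0, 12), (1, 7), (1, 16), (2, 11), (2, 12), (4, 10), (4, 13), (8, 7), (8, 16), (9, 3), (9, 20), (10, 0), (13, 9), (13, 14), (14, 7), (14, 16), (15, 3), (15, 20), (16, 6), (16, 17), (18, 4), (18, 19), (19, 2), (19, 21), (21, 11), (21, 12), (22, 3), (22, 20)}; affine count = 29; |E(F_23)| = 30.

Discriminant check: Δ ∝ 4a³ + 27b² = 4·19³ + 27·6² = 4·6859 + 27·36 ≡ 3 (mod 23). Nonzero ⇒ E is nonsingular.
For each x ∈ F_23, compute rhs = x³ + 19·x + 6 mod 23, then count y ∈ F_23 with y² ≡ rhs.
  x = 0: rhs = 6, matching y values: 11, 12 (2 points).
  x = 1: rhs = 3, matching y values: 7, 16 (2 points).
  x = 2: rhs = 6, matching y values: 11, 12 (2 points).
  x = 3: rhs = 21, matching y values: none (0 points).
  x = 4: rhs = 8, matching y values: 10, 13 (2 points).
  x = 5: rhs = 19, matching y values: none (0 points).
  x = 6: rhs = 14, matching y values: none (0 points).
  x = 7: rhs = 22, matching y values: none (0 points).
  x = 8: rhs = 3, matching y values: 7, 16 (2 points).
  x = 9: rhs = 9, matching y values: 3, 20 (2 points).
  x = 10: rhs = 0, matching y values: 0 (1 points).
  x = 11: rhs = 5, matching y values: none (0 points).
  x = 12: rhs = 7, matching y values: none (0 points).
  x = 13: rhs = 12, matching y values: 9, 14 (2 points).
  x = 14: rhs = 3, matching y values: 7, 16 (2 points).
  x = 15: rhs = 9, matching y values: 3, 20 (2 points).
  x = 16: rhs = 13, matching y values: 6, 17 (2 points).
  x = 17: rhs = 21, matching y values: none (0 points).
  x = 18: rhs = 16, matching y values: 4, 19 (2 points).
  x = 19: rhs = 4, matching y values: 2, 21 (2 points).
  x = 20: rhs = 14, matching y values: none (0 points).
  x = 21: rhs = 6, matching y values: 11, 12 (2 points).
  x = 22: rhs = 9, matching y values: 3, 20 (2 points).
Total affine count: 29.
Full point count |E(F_23)| = 29 + 1 = 30.
Hasse bound: |30 − (23+1)| = |6| = 6 ≤ 2√23 ≈ 9.5917 ✓.


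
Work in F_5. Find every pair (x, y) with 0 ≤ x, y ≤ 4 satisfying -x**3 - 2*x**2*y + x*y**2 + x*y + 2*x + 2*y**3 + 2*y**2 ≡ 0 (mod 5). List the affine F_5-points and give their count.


Affine F_5-points: {(0, 0), (0, 4), (1, 1), (3, 2)}; count = 4.

For each of the 25 pairs (x, y) ∈ F_5², evaluate f(x, y) mod 5. Record the zeros.
  x = 0: [0↦0, 1↦4, 2↦4, 3↦2, 4↦0]  zeros at y ∈ {0, 4}
  x = 1: [0↦1, 1↦0, 2↦2, 3↦4, 4↦3]  zeros at y ∈ {1}
  x = 2: [0↦1, 1↦1, 2↦1, 3↦3, 4↦4]  zeros at y ∈ ∅
  x = 3: [0↦4, 1↦1, 2↦0, 3↦3, 4↦2]  zeros at y ∈ {2}
  x = 4: [0↦4, 1↦4, 2↦3, 3↦3, 4↦1]  zeros at y ∈ ∅
Collecting zeros: affine points = {(0, 0), (0, 4), (1, 1), (3, 2)}.
Total count |C(F_5)_aff| = 4.


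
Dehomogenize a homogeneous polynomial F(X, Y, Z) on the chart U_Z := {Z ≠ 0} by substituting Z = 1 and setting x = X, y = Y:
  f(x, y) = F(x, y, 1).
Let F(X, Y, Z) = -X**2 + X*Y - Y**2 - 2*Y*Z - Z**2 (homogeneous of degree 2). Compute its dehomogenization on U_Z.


f(x, y) = -x**2 + x*y - y**2 - 2*y - 1

On U_Z we set Z = 1. Each monomial c·X^i·Y^j·Z^k in F becomes c·x^i·y^j·1^k = c·x^i·y^j.
Substituting Z = 1: F(X, Y, 1) = -x**2 + x*y - y**2 - 2*y - 1.
Note: deg(f) ≤ deg(F) = 2; strict inequality happens when F is divisible by Z (lost terms).


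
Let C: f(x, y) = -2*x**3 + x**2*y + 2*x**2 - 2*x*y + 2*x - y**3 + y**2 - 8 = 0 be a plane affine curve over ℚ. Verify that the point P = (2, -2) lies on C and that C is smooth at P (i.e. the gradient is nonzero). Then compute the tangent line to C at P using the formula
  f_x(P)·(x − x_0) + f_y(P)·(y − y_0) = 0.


Tangent line at P: -18*x - 16*y + 4 = 0.

Step 1: f(2, -2) = 0, so P lies on C.
Step 2: partial derivatives
  f_x(x, y) = -6*x**2 + 2*x*y + 4*x - 2*y + 2, f_y(x, y) = x**2 - 2*x - 3*y**2 + 2*y.
  f_x(P) = -18, f_y(P) = -16 (gradient nonzero, so P is smooth).
Step 3: tangent line at P: -18·(x − 2) + -16·(y − -2) = 0.
Expanding: -18*x - 16*y + 4 = 0.


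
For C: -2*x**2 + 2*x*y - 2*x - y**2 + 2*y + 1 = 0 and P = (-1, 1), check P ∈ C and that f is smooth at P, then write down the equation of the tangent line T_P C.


Tangent line at P: 4*x - 2*y + 6 = 0.

Step 1: f(-1, 1) = 0, so P lies on C.
Step 2: partial derivatives
  f_x(x, y) = -4*x + 2*y - 2, f_y(x, y) = 2*x - 2*y + 2.
  f_x(P) = 4, f_y(P) = -2 (gradient nonzero, so P is smooth).
Step 3: tangent line at P: 4·(x − -1) + -2·(y − 1) = 0.
Expanding: 4*x - 2*y + 6 = 0.


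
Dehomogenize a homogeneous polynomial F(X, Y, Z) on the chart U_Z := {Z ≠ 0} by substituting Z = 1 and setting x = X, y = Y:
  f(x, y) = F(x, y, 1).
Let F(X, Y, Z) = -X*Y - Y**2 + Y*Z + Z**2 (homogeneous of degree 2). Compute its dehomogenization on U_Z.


f(x, y) = -x*y - y**2 + y + 1

On U_Z we set Z = 1. Each monomial c·X^i·Y^j·Z^k in F becomes c·x^i·y^j·1^k = c·x^i·y^j.
Substituting Z = 1: F(X, Y, 1) = -x*y - y**2 + y + 1.
Note: deg(f) ≤ deg(F) = 2; strict inequality happens when F is divisible by Z (lost terms).


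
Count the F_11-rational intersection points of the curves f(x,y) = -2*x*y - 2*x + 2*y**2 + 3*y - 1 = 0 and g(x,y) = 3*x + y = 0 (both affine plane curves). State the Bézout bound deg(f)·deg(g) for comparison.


Common zeros: ∅; count = 0; Bézout bound = 2.

deg(f) = 2, deg(g) = 1, so Bézout bound = 2.
Scan x ∈ F_11. For each x, list the y ∈ F_11 with f(x, y) ≡ 0 and those with g(x, y) ≡ 0 (mod 11); the common zeros in that column are the intersection.
  x = 0: f ≡ 0 at y ∈ ∅; g ≡ 0 at y ∈ {0}; common: ∅.
  x = 1: f ≡ 0 at y ∈ {1, 4}; g ≡ 0 at y ∈ {8}; common: ∅.
  x = 2: f ≡ 0 at y ∈ ∅; g ≡ 0 at y ∈ {5}; common: ∅.
  x = 3: f ≡ 0 at y ∈ ∅; g ≡ 0 at y ∈ {2}; common: ∅.
  x = 4: f ≡ 0 at y ∈ {2, 6}; g ≡ 0 at y ∈ {10}; common: ∅.
  x = 5: f ≡ 0 at y ∈ {0, 9}; g ≡ 0 at y ∈ {7}; common: ∅.
  x = 6: f ≡ 0 at y ∈ {3, 7}; g ≡ 0 at y ∈ {4}; common: ∅.
  x = 7: f ≡ 0 at y ∈ ∅; g ≡ 0 at y ∈ {1}; common: ∅.
  x = 8: f ≡ 0 at y ∈ ∅; g ≡ 0 at y ∈ {9}; common: ∅.
  x = 9: f ≡ 0 at y ∈ {5, 8}; g ≡ 0 at y ∈ {6}; common: ∅.
  x = 10: f ≡ 0 at y ∈ ∅; g ≡ 0 at y ∈ {3}; common: ∅.
Collecting: common zeros = ∅, so the count is 0.
Comparison with the Bézout bound: 0 ≤ 2 = deg(f)·deg(g), as expected for curves with no common component (the affine F_11-count falls short of the bound because intersections may lie at infinity, over extension fields, or carry multiplicity).


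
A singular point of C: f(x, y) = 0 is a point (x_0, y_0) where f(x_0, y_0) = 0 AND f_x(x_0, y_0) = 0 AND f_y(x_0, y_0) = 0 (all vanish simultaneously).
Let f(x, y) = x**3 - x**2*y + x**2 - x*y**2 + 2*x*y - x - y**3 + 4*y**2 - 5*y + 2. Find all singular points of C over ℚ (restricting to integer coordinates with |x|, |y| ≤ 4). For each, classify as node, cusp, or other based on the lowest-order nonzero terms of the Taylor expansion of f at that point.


Singular points: {(0, 1)}; classification: cusp.

Compute partial derivatives:
  f_x = 3*x**2 - 2*x*y + 2*x - y**2 + 2*y - 1.
  f_y = -x**2 - 2*x*y + 2*x - 3*y**2 + 8*y - 5.
Scan x_0 ∈ {−4, ..., 4}. For each x_0, f_y(x_0, y) is a polynomial in y; find its integer roots y ∈ {−4, ..., 4}, then test f_x and f at those candidates.
  x = -4: f_y(-4, y) = -3*y**2 + 16*y - 29; no integer root y with |y| ≤ 4.
  x = -3: f_y(-3, y) = -3*y**2 + 14*y - 20; no integer root y with |y| ≤ 4.
  x = -2: f_y(-2, y) = -3*y**2 + 12*y - 13; no integer root y with |y| ≤ 4.
  x = -1: f_y(-1, y) = -3*y**2 + 10*y - 8; vanishes at y ∈ {2}. (-1, 2): f_x = 4 ≠ 0.
  x = 0: f_y(0, y) = -3*y**2 + 8*y - 5; vanishes at y ∈ {1}. (0, 1): f_x = 0, f = 0 — SINGULAR.
  x = 1: f_y(1, y) = -3*y**2 + 6*y - 4; no integer root y with |y| ≤ 4.
  x = 2: f_y(2, y) = -3*y**2 + 4*y - 5; no integer root y with |y| ≤ 4.
  x = 3: f_y(3, y) = -3*y**2 + 2*y - 8; no integer root y with |y| ≤ 4.
  x = 4: f_y(4, y) = -3*y**2 - 13; no integer root y with |y| ≤ 4.
Only singular point on the grid: (0, 1).
Classify: substitute x = 0 + u, y = 1 + v and expand: f = u**3 - u**2*v - u*v**2 - v**3 + v**2.
No constant or linear terms (consistent with a singular point). Quadratic part: v**2. Cubic part: u**3 - u**2*v - u*v**2 - v**3.
The quadratic part v**2 is a perfect square, so there is a single (double) tangent line v = 0, i.e. y = 1. Restricting the cubic part to that line (v = 0) leaves u**3 ≠ 0, so f is not divisible by v and the branch is v² ≈ -u**3 to lowest order — this is a cusp.
Classification: cusp.


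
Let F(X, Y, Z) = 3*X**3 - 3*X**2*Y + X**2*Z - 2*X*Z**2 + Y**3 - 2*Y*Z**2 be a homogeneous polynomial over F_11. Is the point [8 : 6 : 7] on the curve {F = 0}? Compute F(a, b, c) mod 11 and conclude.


F(8,6,7) ≡ 6 (mod 11); P is NOT on the curve.

Evaluate F(8, 6, 7) term-by-term (mod 11).
  3*X**3 ↦ 3·512·1·1 = 1536
  -3*X**2*Y ↦ -3·64·6·1 = -1152
  X**2*Z ↦ 1·64·1·7 = 448
  -2*X*Z**2 ↦ -2·8·1·49 = -784
  Y**3 ↦ 1·1·216·1 = 216
  -2*Y*Z**2 ↦ -2·1·6·49 = -588
Sum: F(8, 6, 7) = (1536) + (-1152) + (448) + (-784) + (216) + (-588) = -324.
Reducing mod 11: -324 ≡ 6 (mod 11).
Since F(a, b, c) ≡ 6 ≠ 0 (mod 11), P does NOT lie on the curve.


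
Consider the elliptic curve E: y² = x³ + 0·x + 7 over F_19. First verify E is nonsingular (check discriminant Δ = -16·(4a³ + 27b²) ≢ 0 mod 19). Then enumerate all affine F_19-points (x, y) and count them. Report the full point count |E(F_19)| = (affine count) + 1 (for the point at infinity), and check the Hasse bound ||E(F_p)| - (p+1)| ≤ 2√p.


Affine points = {(0, 8), (0, 11), (8, 5), (8, 14), (10, 0), (12, 5), (12, 14), (13, 0), (15, 0), (18, 5), (18, 14)}; affine count = 11; |E(F_19)| = 12.

Discriminant check: Δ ∝ 4a³ + 27b² = 4·0³ + 27·7² = 4·0 + 27·49 ≡ 12 (mod 19). Nonzero ⇒ E is nonsingular.
For each x ∈ F_19, compute rhs = x³ + 0·x + 7 mod 19, then count y ∈ F_19 with y² ≡ rhs.
  x = 0: rhs = 7, matching y values: 8, 11 (2 points).
  x = 1: rhs = 8, matching y values: none (0 points).
  x = 2: rhs = 15, matching y values: none (0 points).
  x = 3: rhs = 15, matching y values: none (0 points).
  x = 4: rhs = 14, matching y values: none (0 points).
  x = 5: rhs = 18, matching y values: none (0 points).
  x = 6: rhs = 14, matching y values: none (0 points).
  x = 7: rhs = 8, matching y values: none (0 points).
  x = 8: rhs = 6, matching y values: 5, 14 (2 points).
  x = 9: rhs = 14, matching y values: none (0 points).
  x = 10: rhs = 0, matching y values: 0 (1 points).
  x = 11: rhs = 8, matching y values: none (0 points).
  x = 12: rhs = 6, matching y values: 5, 14 (2 points).
  x = 13: rhs = 0, matching y values: 0 (1 points).
  x = 14: rhs = 15, matching y values: none (0 points).
  x = 15: rhs = 0, matching y values: 0 (1 points).
  x = 16: rhs = 18, matching y values: none (0 points).
  x = 17: rhs = 18, matching y values: none (0 points).
  x = 18: rhs = 6, matching y values: 5, 14 (2 points).
Total affine count: 11.
Full point count |E(F_19)| = 11 + 1 = 12.
Hasse bound: |12 − (19+1)| = |-8| = 8 ≤ 2√19 ≈ 8.7178 ✓.


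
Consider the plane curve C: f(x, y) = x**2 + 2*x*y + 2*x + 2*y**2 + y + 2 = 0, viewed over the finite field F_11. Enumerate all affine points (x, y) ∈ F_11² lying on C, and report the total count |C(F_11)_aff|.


Affine F_11-points: {(2, 7), (3, 4), (3, 9), (4, 5), (4, 7), (5, 3), (5, 8), (6, 5), (9, 3), (9, 4), (10, 8), (10, 9)}; count = 12.

For each of the 121 pairs (x, y) ∈ F_11², evaluate f(x, y) mod 11. Record the zeros.
  x = 0: [0↦2, 1↦5, 2↦1, 3↦1, 4↦5, 5↦2, 6↦3, 7↦8, 8↦6, 9↦8, 10↦3]  zeros at y ∈ ∅
  x = 1: [0↦5, 1↦10, 2↦8, 3↦10, 4↦5, 5↦4, 6↦7, 7↦3, 8↦3, 9↦7, 10↦4]  zeros at y ∈ ∅
  x = 2: [0↦10, 1↦6, 2↦6, 3↦10, 4↦7, 5↦8, 6↦2, 7↦0, 8↦2, 9↦8, 10↦7]  zeros at y ∈ {7}
  x = 3: [0↦6, 1↦4, 2↦6, 3↦1, 4↦0, 5↦3, 6↦10, 7↦10, 8↦3, 9↦0, 10↦1]  zeros at y ∈ {4, 9}
  x = 4: [0↦4, 1↦4, 2↦8, 3↦5, 4↦6, 5↦0, 6↦9, 7↦0, 8↦6, 9↦5, 10↦8]  zeros at y ∈ {5, 7}
  x = 5: [0↦4, 1↦6, 2↦1, 3↦0, 4↦3, 5↦10, 6↦10, 7↦3, 8↦0, 9↦1, 10↦6]  zeros at y ∈ {3, 8}
  x = 6: [0↦6, 1↦10, 2↦7, 3↦8, 4↦2, 5↦0, 6↦2, 7↦8, 8↦7, 9↦10, 10↦6]  zeros at y ∈ {5}
  x = 7: [0↦10, 1↦5, 2↦4, 3↦7, 4↦3, 5↦3, 6↦7, 7↦4, 8↦5, 9↦10, 10↦8]  zeros at y ∈ ∅
  x = 8: [0↦5, 1↦2, 2↦3, 3↦8, 4↦6, 5↦8, 6↦3, 7↦2, 8↦5, 9↦1, 10↦1]  zeros at y ∈ ∅
  x = 9: [0↦2, 1↦1, 2↦4, 3↦0, 4↦0, 5↦4, 6↦1, 7↦2, 8↦7, 9↦5, 10↦7]  zeros at y ∈ {3, 4}
  x = 10: [0↦1, 1↦2, 2↦7, 3↦5, 4↦7, 5↦2, 6↦1, 7↦4, 8↦0, 9↦0, 10↦4]  zeros at y ∈ {8, 9}
Collecting zeros: affine points = {(2, 7), (3, 4), (3, 9), (4, 5), (4, 7), (5, 3), (5, 8), (6, 5), (9, 3), (9, 4), (10, 8), (10, 9)}.
Total count |C(F_11)_aff| = 12.


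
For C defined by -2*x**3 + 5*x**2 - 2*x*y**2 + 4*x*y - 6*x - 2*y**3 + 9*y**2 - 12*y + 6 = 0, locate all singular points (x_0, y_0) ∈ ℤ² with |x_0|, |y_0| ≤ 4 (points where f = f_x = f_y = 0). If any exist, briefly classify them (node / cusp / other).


Singular points: {(1, 1)}; classification: node.

Compute partial derivatives:
  f_x = -6*x**2 + 10*x - 2*y**2 + 4*y - 6.
  f_y = -4*x*y + 4*x - 6*y**2 + 18*y - 12.
Scan x_0 ∈ {−4, ..., 4}. For each x_0, f_y(x_0, y) is a polynomial in y; find its integer roots y ∈ {−4, ..., 4}, then test f_x and f at those candidates.
  x = -4: f_y(-4, y) = -6*y**2 + 34*y - 28; vanishes at y ∈ {1}. (-4, 1): f_x = -140 ≠ 0.
  x = -3: f_y(-3, y) = -6*y**2 + 30*y - 24; vanishes at y ∈ {1, 4}. (-3, 1): f_x = -88 ≠ 0; (-3, 4): f_x = -106 ≠ 0.
  x = -2: f_y(-2, y) = -6*y**2 + 26*y - 20; vanishes at y ∈ {1}. (-2, 1): f_x = -48 ≠ 0.
  x = -1: f_y(-1, y) = -6*y**2 + 22*y - 16; vanishes at y ∈ {1}. (-1, 1): f_x = -20 ≠ 0.
  x = 0: f_y(0, y) = -6*y**2 + 18*y - 12; vanishes at y ∈ {1, 2}. (0, 1): f_x = -4 ≠ 0; (0, 2): f_x = -6 ≠ 0.
  x = 1: f_y(1, y) = -6*y**2 + 14*y - 8; vanishes at y ∈ {1}. (1, 1): f_x = 0, f = 0 — SINGULAR.
  x = 2: f_y(2, y) = -6*y**2 + 10*y - 4; vanishes at y ∈ {1}. (2, 1): f_x = -8 ≠ 0.
  x = 3: f_y(3, y) = -6*y**2 + 6*y; vanishes at y ∈ {0, 1}. (3, 0): f_x = -30 ≠ 0; (3, 1): f_x = -28 ≠ 0.
  x = 4: f_y(4, y) = -6*y**2 + 2*y + 4; vanishes at y ∈ {1}. (4, 1): f_x = -60 ≠ 0.
Only singular point on the grid: (1, 1).
Classify: substitute x = 1 + u, y = 1 + v and expand: f = -2*u**3 - u**2 - 2*u*v**2 - 2*v**3 + v**2.
No constant or linear terms (consistent with a singular point). Quadratic part: -u**2 + v**2. Cubic part: -2*u**3 - 2*u*v**2 - 2*v**3.
The quadratic part v**2 - u**2 = (v − u)(v + u) splits into two distinct linear factors, so there are two distinct tangent lines y − 1 = ±(x − 1) — this is a node (ordinary double point).
Classification: node.


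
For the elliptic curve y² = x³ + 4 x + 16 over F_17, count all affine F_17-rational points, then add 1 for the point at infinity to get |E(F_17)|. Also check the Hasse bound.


Affine points = {(0, 4), (0, 13), (1, 2), (1, 15), (2, 7), (2, 10), (3, 2), (3, 15), (5, 5), (5, 12), (6, 1), (6, 16), (7, 8), (7, 9), (8, 4), (8, 13), (9, 4), (9, 13), (10, 6), (10, 11), (13, 2), (13, 15), (15, 0)}; affine count = 23; |E(F_17)| = 24.

Discriminant check: Δ ∝ 4a³ + 27b² = 4·4³ + 27·16² = 4·64 + 27·256 ≡ 11 (mod 17). Nonzero ⇒ E is nonsingular.
For each x ∈ F_17, compute rhs = x³ + 4·x + 16 mod 17, then count y ∈ F_17 with y² ≡ rhs.
  x = 0: rhs = 16, matching y values: 4, 13 (2 points).
  x = 1: rhs = 4, matching y values: 2, 15 (2 points).
  x = 2: rhs = 15, matching y values: 7, 10 (2 points).
  x = 3: rhs = 4, matching y values: 2, 15 (2 points).
  x = 4: rhs = 11, matching y values: none (0 points).
  x = 5: rhs = 8, matching y values: 5, 12 (2 points).
  x = 6: rhs = 1, matching y values: 1, 16 (2 points).
  x = 7: rhs = 13, matching y values: 8, 9 (2 points).
  x = 8: rhs = 16, matching y values: 4, 13 (2 points).
  x = 9: rhs = 16, matching y values: 4, 13 (2 points).
  x = 10: rhs = 2, matching y values: 6, 11 (2 points).
  x = 11: rhs = 14, matching y values: none (0 points).
  x = 12: rhs = 7, matching y values: none (0 points).
  x = 13: rhs = 4, matching y values: 2, 15 (2 points).
  x = 14: rhs = 11, matching y values: none (0 points).
  x = 15: rhs = 0, matching y values: 0 (1 points).
  x = 16: rhs = 11, matching y values: none (0 points).
Total affine count: 23.
Full point count |E(F_17)| = 23 + 1 = 24.
Hasse bound: |24 − (17+1)| = |6| = 6 ≤ 2√17 ≈ 8.2462 ✓.


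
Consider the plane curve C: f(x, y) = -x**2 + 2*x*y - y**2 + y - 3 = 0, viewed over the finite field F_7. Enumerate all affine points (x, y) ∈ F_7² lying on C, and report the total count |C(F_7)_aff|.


Affine F_7-points: {(1, 5), (2, 0), (2, 5), (3, 3), (3, 4), (5, 0), (5, 4)}; count = 7.

For each of the 49 pairs (x, y) ∈ F_7², evaluate f(x, y) mod 7. Record the zeros.
  x = 0: [0↦4, 1↦4, 2↦2, 3↦5, 4↦6, 5↦5, 6↦2]  zeros at y ∈ ∅
  x = 1: [0↦3, 1↦5, 2↦5, 3↦3, 4↦6, 5↦0, 6↦6]  zeros at y ∈ {5}
  x = 2: [0↦0, 1↦4, 2↦6, 3↦6, 4↦4, 5↦0, 6↦1]  zeros at y ∈ {0, 5}
  x = 3: [0↦2, 1↦1, 2↦5, 3↦0, 4↦0, 5↦5, 6↦1]  zeros at y ∈ {3, 4}
  x = 4: [0↦2, 1↦3, 2↦2, 3↦6, 4↦1, 5↦1, 6↦6]  zeros at y ∈ ∅
  x = 5: [0↦0, 1↦3, 2↦4, 3↦3, 4↦0, 5↦2, 6↦2]  zeros at y ∈ {0, 4}
  x = 6: [0↦3, 1↦1, 2↦4, 3↦5, 4↦4, 5↦1, 6↦3]  zeros at y ∈ ∅
Collecting zeros: affine points = {(1, 5), (2, 0), (2, 5), (3, 3), (3, 4), (5, 0), (5, 4)}.
Total count |C(F_7)_aff| = 7.


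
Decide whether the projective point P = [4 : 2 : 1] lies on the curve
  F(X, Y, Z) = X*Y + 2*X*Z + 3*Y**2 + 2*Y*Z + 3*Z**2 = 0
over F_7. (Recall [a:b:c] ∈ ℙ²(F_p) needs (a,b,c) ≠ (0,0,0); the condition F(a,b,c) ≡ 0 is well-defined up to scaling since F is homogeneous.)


F(4,2,1) ≡ 0 (mod 7); P is on the curve.

Evaluate F(4, 2, 1) term-by-term (mod 7).
  X*Y ↦ 1·4·2·1 = 8
  2*X*Z ↦ 2·4·1·1 = 8
  3*Y**2 ↦ 3·1·4·1 = 12
  2*Y*Z ↦ 2·1·2·1 = 4
  3*Z**2 ↦ 3·1·1·1 = 3
Sum: F(4, 2, 1) = (8) + (8) + (12) + (4) + (3) = 35.
Reducing mod 7: 35 ≡ 0 (mod 7).
Since F(a, b, c) ≡ 0 (mod 7), P lies on the curve.


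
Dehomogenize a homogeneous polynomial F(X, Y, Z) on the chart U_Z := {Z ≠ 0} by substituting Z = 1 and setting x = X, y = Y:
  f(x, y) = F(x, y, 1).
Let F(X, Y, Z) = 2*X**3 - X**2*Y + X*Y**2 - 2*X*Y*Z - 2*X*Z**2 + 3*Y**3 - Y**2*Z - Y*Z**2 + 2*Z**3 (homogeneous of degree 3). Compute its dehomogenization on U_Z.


f(x, y) = 2*x**3 - x**2*y + x*y**2 - 2*x*y - 2*x + 3*y**3 - y**2 - y + 2

On U_Z we set Z = 1. Each monomial c·X^i·Y^j·Z^k in F becomes c·x^i·y^j·1^k = c·x^i·y^j.
Substituting Z = 1: F(X, Y, 1) = 2*x**3 - x**2*y + x*y**2 - 2*x*y - 2*x + 3*y**3 - y**2 - y + 2.
Note: deg(f) ≤ deg(F) = 3; strict inequality happens when F is divisible by Z (lost terms).


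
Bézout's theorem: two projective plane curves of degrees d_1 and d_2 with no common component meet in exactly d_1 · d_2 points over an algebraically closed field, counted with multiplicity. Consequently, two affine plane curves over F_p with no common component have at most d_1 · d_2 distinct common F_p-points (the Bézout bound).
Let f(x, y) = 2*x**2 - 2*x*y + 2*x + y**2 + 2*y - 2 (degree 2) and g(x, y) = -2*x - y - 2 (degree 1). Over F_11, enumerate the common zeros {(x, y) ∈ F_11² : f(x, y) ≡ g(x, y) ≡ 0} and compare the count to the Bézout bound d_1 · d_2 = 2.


Common zeros: {(4, 1), (6, 8)}; count = 2; Bézout bound = 2.

deg(f) = 2, deg(g) = 1, so Bézout bound = 2.
Scan x ∈ F_11. For each x, list the y ∈ F_11 with f(x, y) ≡ 0 and those with g(x, y) ≡ 0 (mod 11); the common zeros in that column are the intersection.
  x = 0: f ≡ 0 at y ∈ {4, 5}; g ≡ 0 at y ∈ {9}; common: ∅.
  x = 1: f ≡ 0 at y ∈ {3, 8}; g ≡ 0 at y ∈ {7}; common: ∅.
  x = 2: f ≡ 0 at y ∈ ∅; g ≡ 0 at y ∈ {5}; common: ∅.
  x = 3: f ≡ 0 at y ∈ {0, 4}; g ≡ 0 at y ∈ {3}; common: ∅.
  x = 4: f ≡ 0 at y ∈ {1, 5}; g ≡ 0 at y ∈ {1}; common: {1}.
  x = 5: f ≡ 0 at y ∈ ∅; g ≡ 0 at y ∈ {10}; common: ∅.
  x = 6: f ≡ 0 at y ∈ {2, 8}; g ≡ 0 at y ∈ {8}; common: {8}.
  x = 7: f ≡ 0 at y ∈ {0, 1}; g ≡ 0 at y ∈ {6}; common: ∅.
  x = 8: f ≡ 0 at y ∈ ∅; g ≡ 0 at y ∈ {4}; common: ∅.
  x = 9: f ≡ 0 at y ∈ ∅; g ≡ 0 at y ∈ {2}; common: ∅.
  x = 10: f ≡ 0 at y ∈ ∅; g ≡ 0 at y ∈ {0}; common: ∅.
Collecting: common zeros = {(4, 1), (6, 8)}, so the count is 2.
Comparison with the Bézout bound: 2 ≤ 2 = deg(f)·deg(g), as expected for curves with no common component (the bound is attained).


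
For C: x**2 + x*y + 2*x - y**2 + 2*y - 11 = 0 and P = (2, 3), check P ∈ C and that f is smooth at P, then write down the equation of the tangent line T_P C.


Tangent line at P: 9*x - 2*y - 12 = 0.

Step 1: f(2, 3) = 0, so P lies on C.
Step 2: partial derivatives
  f_x(x, y) = 2*x + y + 2, f_y(x, y) = x - 2*y + 2.
  f_x(P) = 9, f_y(P) = -2 (gradient nonzero, so P is smooth).
Step 3: tangent line at P: 9·(x − 2) + -2·(y − 3) = 0.
Expanding: 9*x - 2*y - 12 = 0.


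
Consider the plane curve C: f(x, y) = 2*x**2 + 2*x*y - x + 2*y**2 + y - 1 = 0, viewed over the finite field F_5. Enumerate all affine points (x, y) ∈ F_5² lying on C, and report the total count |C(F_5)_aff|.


Affine F_5-points: {(0, 3), (0, 4), (1, 0), (1, 1), (2, 0), (4, 4)}; count = 6.

For each of the 25 pairs (x, y) ∈ F_5², evaluate f(x, y) mod 5. Record the zeros.
  x = 0: [0↦4, 1↦2, 2↦4, 3↦0, 4↦0]  zeros at y ∈ {3, 4}
  x = 1: [0↦0, 1↦0, 2↦4, 3↦2, 4↦4]  zeros at y ∈ {0, 1}
  x = 2: [0↦0, 1↦2, 2↦3, 3↦3, 4↦2]  zeros at y ∈ {0}
  x = 3: [0↦4, 1↦3, 2↦1, 3↦3, 4↦4]  zeros at y ∈ ∅
  x = 4: [0↦2, 1↦3, 2↦3, 3↦2, 4↦0]  zeros at y ∈ {4}
Collecting zeros: affine points = {(0, 3), (0, 4), (1, 0), (1, 1), (2, 0), (4, 4)}.
Total count |C(F_5)_aff| = 6.


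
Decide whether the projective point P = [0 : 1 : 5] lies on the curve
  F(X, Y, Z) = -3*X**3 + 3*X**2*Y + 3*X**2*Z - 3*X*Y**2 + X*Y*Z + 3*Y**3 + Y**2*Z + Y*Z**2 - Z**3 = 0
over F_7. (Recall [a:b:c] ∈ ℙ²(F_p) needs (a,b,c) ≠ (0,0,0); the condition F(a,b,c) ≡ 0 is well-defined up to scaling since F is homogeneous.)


F(0,1,5) ≡ 6 (mod 7); P is NOT on the curve.

Evaluate F(0, 1, 5) term-by-term (mod 7).
  -3*X**3 ↦ -3·0·1·1 = 0
  3*X**2*Y ↦ 3·0·1·1 = 0
  3*X**2*Z ↦ 3·0·1·5 = 0
  -3*X*Y**2 ↦ -3·0·1·1 = 0
  X*Y*Z ↦ 1·0·1·5 = 0
  3*Y**3 ↦ 3·1·1·1 = 3
  Y**2*Z ↦ 1·1·1·5 = 5
  Y*Z**2 ↦ 1·1·1·25 = 25
  -Z**3 ↦ -1·1·1·125 = -125
Sum: F(0, 1, 5) = (0) + (0) + (0) + (0) + (0) + (3) + (5) + (25) + (-125) = -92.
Reducing mod 7: -92 ≡ 6 (mod 7).
Since F(a, b, c) ≡ 6 ≠ 0 (mod 7), P does NOT lie on the curve.


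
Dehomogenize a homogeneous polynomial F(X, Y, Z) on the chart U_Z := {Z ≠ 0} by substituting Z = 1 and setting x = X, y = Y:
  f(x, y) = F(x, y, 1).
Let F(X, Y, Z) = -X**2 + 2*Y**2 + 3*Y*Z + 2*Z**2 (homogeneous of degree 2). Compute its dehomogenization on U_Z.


f(x, y) = -x**2 + 2*y**2 + 3*y + 2

On U_Z we set Z = 1. Each monomial c·X^i·Y^j·Z^k in F becomes c·x^i·y^j·1^k = c·x^i·y^j.
Substituting Z = 1: F(X, Y, 1) = -x**2 + 2*y**2 + 3*y + 2.
Note: deg(f) ≤ deg(F) = 2; strict inequality happens when F is divisible by Z (lost terms).


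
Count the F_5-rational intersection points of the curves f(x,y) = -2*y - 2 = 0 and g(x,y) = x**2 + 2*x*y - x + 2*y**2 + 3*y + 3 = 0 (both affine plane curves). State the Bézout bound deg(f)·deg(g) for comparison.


Common zeros: {(1, 4), (2, 4)}; count = 2; Bézout bound = 2.

deg(f) = 1, deg(g) = 2, so Bézout bound = 2.
Scan x ∈ F_5. For each x, list the y ∈ F_5 with f(x, y) ≡ 0 and those with g(x, y) ≡ 0 (mod 5); the common zeros in that column are the intersection.
  x = 0: f ≡ 0 at y ∈ {4}; g ≡ 0 at y ∈ {3}; common: ∅.
  x = 1: f ≡ 0 at y ∈ {4}; g ≡ 0 at y ∈ {1, 4}; common: {4}.
  x = 2: f ≡ 0 at y ∈ {4}; g ≡ 0 at y ∈ {0, 4}; common: {4}.
  x = 3: f ≡ 0 at y ∈ {4}; g ≡ 0 at y ∈ {1, 2}; common: ∅.
  x = 4: f ≡ 0 at y ∈ {4}; g ≡ 0 at y ∈ {0, 2}; common: ∅.
Collecting: common zeros = {(1, 4), (2, 4)}, so the count is 2.
Comparison with the Bézout bound: 2 ≤ 2 = deg(f)·deg(g), as expected for curves with no common component (the bound is attained).


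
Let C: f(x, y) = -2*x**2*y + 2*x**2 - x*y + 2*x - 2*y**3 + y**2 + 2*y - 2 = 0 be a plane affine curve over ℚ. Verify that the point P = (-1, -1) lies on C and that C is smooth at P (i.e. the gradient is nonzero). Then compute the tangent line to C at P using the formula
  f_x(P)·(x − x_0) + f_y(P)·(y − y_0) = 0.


Tangent line at P: -5*x - 7*y - 12 = 0.

Step 1: f(-1, -1) = 0, so P lies on C.
Step 2: partial derivatives
  f_x(x, y) = -4*x*y + 4*x - y + 2, f_y(x, y) = -2*x**2 - x - 6*y**2 + 2*y + 2.
  f_x(P) = -5, f_y(P) = -7 (gradient nonzero, so P is smooth).
Step 3: tangent line at P: -5·(x − -1) + -7·(y − -1) = 0.
Expanding: -5*x - 7*y - 12 = 0.


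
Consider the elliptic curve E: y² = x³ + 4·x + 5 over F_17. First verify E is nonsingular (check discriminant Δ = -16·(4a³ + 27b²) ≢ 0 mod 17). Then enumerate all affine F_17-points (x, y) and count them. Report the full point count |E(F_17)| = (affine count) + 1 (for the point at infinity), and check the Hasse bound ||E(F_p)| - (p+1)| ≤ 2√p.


Affine points = {(2, 2), (2, 15), (4, 0), (7, 6), (7, 11), (10, 5), (10, 12), (12, 8), (12, 9), (14, 0), (16, 0)}; affine count = 11; |E(F_17)| = 12.

Discriminant check: Δ ∝ 4a³ + 27b² = 4·4³ + 27·5² = 4·64 + 27·25 ≡ 13 (mod 17). Nonzero ⇒ E is nonsingular.
For each x ∈ F_17, compute rhs = x³ + 4·x + 5 mod 17, then count y ∈ F_17 with y² ≡ rhs.
  x = 0: rhs = 5, matching y values: none (0 points).
  x = 1: rhs = 10, matching y values: none (0 points).
  x = 2: rhs = 4, matching y values: 2, 15 (2 points).
  x = 3: rhs = 10, matching y values: none (0 points).
  x = 4: rhs = 0, matching y values: 0 (1 points).
  x = 5: rhs = 14, matching y values: none (0 points).
  x = 6: rhs = 7, matching y values: none (0 points).
  x = 7: rhs = 2, matching y values: 6, 11 (2 points).
  x = 8: rhs = 5, matching y values: none (0 points).
  x = 9: rhs = 5, matching y values: none (0 points).
  x = 10: rhs = 8, matching y values: 5, 12 (2 points).
  x = 11: rhs = 3, matching y values: none (0 points).
  x = 12: rhs = 13, matching y values: 8, 9 (2 points).
  x = 13: rhs = 10, matching y values: none (0 points).
  x = 14: rhs = 0, matching y values: 0 (1 points).
  x = 15: rhs = 6, matching y values: none (0 points).
  x = 16: rhs = 0, matching y values: 0 (1 points).
Total affine count: 11.
Full point count |E(F_17)| = 11 + 1 = 12.
Hasse bound: |12 − (17+1)| = |-6| = 6 ≤ 2√17 ≈ 8.2462 ✓.


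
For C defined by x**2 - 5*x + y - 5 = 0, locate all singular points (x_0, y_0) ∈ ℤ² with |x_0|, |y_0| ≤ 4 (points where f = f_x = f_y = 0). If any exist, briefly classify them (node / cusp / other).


No singular points in the scanned grid; C is smooth there.

Compute partial derivatives:
  f_x = 2*x - 5.
  f_y = 1.
f_y = 1 is a nonzero constant, so f_y never vanishes: no point (x, y) can satisfy f = f_x = f_y = 0. In particular no (x, y) ∈ {−4, ..., 4}² is singular; the curve is smooth.


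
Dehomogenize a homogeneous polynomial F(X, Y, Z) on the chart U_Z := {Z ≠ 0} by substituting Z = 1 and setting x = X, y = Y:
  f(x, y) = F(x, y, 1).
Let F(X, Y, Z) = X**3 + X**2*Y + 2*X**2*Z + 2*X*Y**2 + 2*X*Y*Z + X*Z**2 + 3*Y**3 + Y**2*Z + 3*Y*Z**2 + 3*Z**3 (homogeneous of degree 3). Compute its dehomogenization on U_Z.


f(x, y) = x**3 + x**2*y + 2*x**2 + 2*x*y**2 + 2*x*y + x + 3*y**3 + y**2 + 3*y + 3

On U_Z we set Z = 1. Each monomial c·X^i·Y^j·Z^k in F becomes c·x^i·y^j·1^k = c·x^i·y^j.
Substituting Z = 1: F(X, Y, 1) = x**3 + x**2*y + 2*x**2 + 2*x*y**2 + 2*x*y + x + 3*y**3 + y**2 + 3*y + 3.
Note: deg(f) ≤ deg(F) = 3; strict inequality happens when F is divisible by Z (lost terms).


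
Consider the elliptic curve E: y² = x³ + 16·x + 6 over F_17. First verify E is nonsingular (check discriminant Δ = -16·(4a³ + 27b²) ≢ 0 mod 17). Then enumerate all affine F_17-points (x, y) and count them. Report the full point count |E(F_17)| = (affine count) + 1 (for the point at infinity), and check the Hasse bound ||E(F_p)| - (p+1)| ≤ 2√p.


Affine points = {(3, 8), (3, 9), (4, 7), (4, 10), (7, 6), (7, 11), (8, 0), (11, 0), (14, 4), (14, 13), (15, 0)}; affine count = 11; |E(F_17)| = 12.

Discriminant check: Δ ∝ 4a³ + 27b² = 4·16³ + 27·6² = 4·4096 + 27·36 ≡ 16 (mod 17). Nonzero ⇒ E is nonsingular.
For each x ∈ F_17, compute rhs = x³ + 16·x + 6 mod 17, then count y ∈ F_17 with y² ≡ rhs.
  x = 0: rhs = 6, matching y values: none (0 points).
  x = 1: rhs = 6, matching y values: none (0 points).
  x = 2: rhs = 12, matching y values: none (0 points).
  x = 3: rhs = 13, matching y values: 8, 9 (2 points).
  x = 4: rhs = 15, matching y values: 7, 10 (2 points).
  x = 5: rhs = 7, matching y values: none (0 points).
  x = 6: rhs = 12, matching y values: none (0 points).
  x = 7: rhs = 2, matching y values: 6, 11 (2 points).
  x = 8: rhs = 0, matching y values: 0 (1 points).
  x = 9: rhs = 12, matching y values: none (0 points).
  x = 10: rhs = 10, matching y values: none (0 points).
  x = 11: rhs = 0, matching y values: 0 (1 points).
  x = 12: rhs = 5, matching y values: none (0 points).
  x = 13: rhs = 14, matching y values: none (0 points).
  x = 14: rhs = 16, matching y values: 4, 13 (2 points).
  x = 15: rhs = 0, matching y values: 0 (1 points).
  x = 16: rhs = 6, matching y values: none (0 points).
Total affine count: 11.
Full point count |E(F_17)| = 11 + 1 = 12.
Hasse bound: |12 − (17+1)| = |-6| = 6 ≤ 2√17 ≈ 8.2462 ✓.


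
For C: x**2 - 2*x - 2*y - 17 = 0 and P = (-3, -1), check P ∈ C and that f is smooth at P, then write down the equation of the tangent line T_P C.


Tangent line at P: -8*x - 2*y - 26 = 0.

Step 1: f(-3, -1) = 0, so P lies on C.
Step 2: partial derivatives
  f_x(x, y) = 2*x - 2, f_y(x, y) = -2.
  f_x(P) = -8, f_y(P) = -2 (gradient nonzero, so P is smooth).
Step 3: tangent line at P: -8·(x − -3) + -2·(y − -1) = 0.
Expanding: -8*x - 2*y - 26 = 0.


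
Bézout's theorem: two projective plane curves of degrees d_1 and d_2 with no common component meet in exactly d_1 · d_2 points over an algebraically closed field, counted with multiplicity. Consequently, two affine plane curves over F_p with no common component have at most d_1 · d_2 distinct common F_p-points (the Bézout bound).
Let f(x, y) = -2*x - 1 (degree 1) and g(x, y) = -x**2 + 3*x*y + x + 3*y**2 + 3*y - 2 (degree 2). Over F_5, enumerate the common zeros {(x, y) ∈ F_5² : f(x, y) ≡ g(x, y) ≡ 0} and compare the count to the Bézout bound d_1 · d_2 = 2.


Common zeros: {(2, 3), (2, 4)}; count = 2; Bézout bound = 2.

deg(f) = 1, deg(g) = 2, so Bézout bound = 2.
Scan x ∈ F_5. For each x, list the y ∈ F_5 with f(x, y) ≡ 0 and those with g(x, y) ≡ 0 (mod 5); the common zeros in that column are the intersection.
  x = 0: f ≡ 0 at y ∈ ∅; g ≡ 0 at y ∈ ∅; common: ∅.
  x = 1: f ≡ 0 at y ∈ ∅; g ≡ 0 at y ∈ {4}; common: ∅.
  x = 2: f ≡ 0 at y ∈ {0, 1, 2, 3, 4}; g ≡ 0 at y ∈ {3, 4}; common: {3, 4}.
  x = 3: f ≡ 0 at y ∈ ∅; g ≡ 0 at y ∈ {3}; common: ∅.
  x = 4: f ≡ 0 at y ∈ ∅; g ≡ 0 at y ∈ ∅; common: ∅.
Collecting: common zeros = {(2, 3), (2, 4)}, so the count is 2.
Comparison with the Bézout bound: 2 ≤ 2 = deg(f)·deg(g), as expected for curves with no common component (the bound is attained).


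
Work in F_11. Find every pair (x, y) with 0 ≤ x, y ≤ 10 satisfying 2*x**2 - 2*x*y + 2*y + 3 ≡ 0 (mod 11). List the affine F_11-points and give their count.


Affine F_11-points: {(0, 4), (2, 0), (3, 8), (4, 4), (5, 8), (6, 2), (7, 2), (8, 7), (9, 0), (10, 7)}; count = 10.

For each of the 121 pairs (x, y) ∈ F_11², evaluate f(x, y) mod 11. Record the zeros.
  x = 0: [0↦3, 1↦5, 2↦7, 3↦9, 4↦0, 5↦2, 6↦4, 7↦6, 8↦8, 9↦10, 10↦1]  zeros at y ∈ {4}
  x = 1: [0↦5, 1↦5, 2↦5, 3↦5, 4↦5, 5↦5, 6↦5, 7↦5, 8↦5, 9↦5, 10↦5]  zeros at y ∈ ∅
  x = 2: [0↦0, 1↦9, 2↦7, 3↦5, 4↦3, 5↦1, 6↦10, 7↦8, 8↦6, 9↦4, 10↦2]  zeros at y ∈ {0}
  x = 3: [0↦10, 1↦6, 2↦2, 3↦9, 4↦5, 5↦1, 6↦8, 7↦4, 8↦0, 9↦7, 10↦3]  zeros at y ∈ {8}
  x = 4: [0↦2, 1↦7, 2↦1, 3↦6, 4↦0, 5↦5, 6↦10, 7↦4, 8↦9, 9↦3, 10↦8]  zeros at y ∈ {4}
  x = 5: [0↦9, 1↦1, 2↦4, 3↦7, 4↦10, 5↦2, 6↦5, 7↦8, 8↦0, 9↦3, 10↦6]  zeros at y ∈ {8}
  x = 6: [0↦9, 1↦10, 2↦0, 3↦1, 4↦2, 5↦3, 6↦4, 7↦5, 8↦6, 9↦7, 10↦8]  zeros at y ∈ {2}
  x = 7: [0↦2, 1↦1, 2↦0, 3↦10, 4↦9, 5↦8, 6↦7, 7↦6, 8↦5, 9↦4, 10↦3]  zeros at y ∈ {2}
  x = 8: [0↦10, 1↦7, 2↦4, 3↦1, 4↦9, 5↦6, 6↦3, 7↦0, 8↦8, 9↦5, 10↦2]  zeros at y ∈ {7}
  x = 9: [0↦0, 1↦6, 2↦1, 3↦7, 4↦2, 5↦8, 6↦3, 7↦9, 8↦4, 9↦10, 10↦5]  zeros at y ∈ {0}
  x = 10: [0↦5, 1↦9, 2↦2, 3↦6, 4↦10, 5↦3, 6↦7, 7↦0, 8↦4, 9↦8, 10↦1]  zeros at y ∈ {7}
Collecting zeros: affine points = {(0, 4), (2, 0), (3, 8), (4, 4), (5, 8), (6, 2), (7, 2), (8, 7), (9, 0), (10, 7)}.
Total count |C(F_11)_aff| = 10.


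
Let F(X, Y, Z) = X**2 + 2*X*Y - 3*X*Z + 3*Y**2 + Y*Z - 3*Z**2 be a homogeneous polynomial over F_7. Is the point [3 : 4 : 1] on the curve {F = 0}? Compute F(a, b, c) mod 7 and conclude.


F(3,4,1) ≡ 3 (mod 7); P is NOT on the curve.

Evaluate F(3, 4, 1) term-by-term (mod 7).
  X**2 ↦ 1·9·1·1 = 9
  2*X*Y ↦ 2·3·4·1 = 24
  -3*X*Z ↦ -3·3·1·1 = -9
  3*Y**2 ↦ 3·1·16·1 = 48
  Y*Z ↦ 1·1·4·1 = 4
  -3*Z**2 ↦ -3·1·1·1 = -3
Sum: F(3, 4, 1) = (9) + (24) + (-9) + (48) + (4) + (-3) = 73.
Reducing mod 7: 73 ≡ 3 (mod 7).
Since F(a, b, c) ≡ 3 ≠ 0 (mod 7), P does NOT lie on the curve.
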